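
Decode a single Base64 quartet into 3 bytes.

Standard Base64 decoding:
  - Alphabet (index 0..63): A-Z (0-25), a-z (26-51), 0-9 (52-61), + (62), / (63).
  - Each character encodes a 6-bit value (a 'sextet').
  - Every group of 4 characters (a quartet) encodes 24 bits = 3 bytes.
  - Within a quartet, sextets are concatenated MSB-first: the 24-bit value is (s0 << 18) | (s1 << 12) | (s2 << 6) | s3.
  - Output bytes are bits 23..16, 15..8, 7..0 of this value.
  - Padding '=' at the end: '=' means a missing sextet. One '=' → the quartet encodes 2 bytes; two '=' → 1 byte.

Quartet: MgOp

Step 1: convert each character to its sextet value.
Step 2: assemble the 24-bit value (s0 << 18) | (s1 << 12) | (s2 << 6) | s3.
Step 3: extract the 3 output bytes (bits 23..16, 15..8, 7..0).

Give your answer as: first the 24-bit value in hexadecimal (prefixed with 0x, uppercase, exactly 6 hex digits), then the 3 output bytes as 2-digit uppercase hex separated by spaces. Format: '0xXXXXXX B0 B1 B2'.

Sextets: M=12, g=32, O=14, p=41
24-bit: (12<<18) | (32<<12) | (14<<6) | 41
      = 0x300000 | 0x020000 | 0x000380 | 0x000029
      = 0x3203A9
Bytes: (v>>16)&0xFF=32, (v>>8)&0xFF=03, v&0xFF=A9

Answer: 0x3203A9 32 03 A9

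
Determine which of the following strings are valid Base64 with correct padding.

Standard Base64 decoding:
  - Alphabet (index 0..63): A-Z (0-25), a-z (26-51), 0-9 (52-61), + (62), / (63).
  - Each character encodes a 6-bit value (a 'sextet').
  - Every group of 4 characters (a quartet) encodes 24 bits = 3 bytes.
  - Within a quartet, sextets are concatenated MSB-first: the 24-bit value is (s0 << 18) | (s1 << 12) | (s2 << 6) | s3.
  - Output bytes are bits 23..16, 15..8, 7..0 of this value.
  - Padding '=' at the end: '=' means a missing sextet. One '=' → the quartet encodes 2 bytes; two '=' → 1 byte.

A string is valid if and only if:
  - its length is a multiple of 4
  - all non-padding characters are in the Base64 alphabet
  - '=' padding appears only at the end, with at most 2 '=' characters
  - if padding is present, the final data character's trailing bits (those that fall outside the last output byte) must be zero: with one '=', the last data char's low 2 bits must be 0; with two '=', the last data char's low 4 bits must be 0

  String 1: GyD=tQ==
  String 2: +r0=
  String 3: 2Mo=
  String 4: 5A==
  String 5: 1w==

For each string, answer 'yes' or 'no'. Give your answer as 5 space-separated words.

String 1: 'GyD=tQ==' → invalid (bad char(s): ['=']; '=' in middle)
String 2: '+r0=' → valid
String 3: '2Mo=' → valid
String 4: '5A==' → valid
String 5: '1w==' → valid

Answer: no yes yes yes yes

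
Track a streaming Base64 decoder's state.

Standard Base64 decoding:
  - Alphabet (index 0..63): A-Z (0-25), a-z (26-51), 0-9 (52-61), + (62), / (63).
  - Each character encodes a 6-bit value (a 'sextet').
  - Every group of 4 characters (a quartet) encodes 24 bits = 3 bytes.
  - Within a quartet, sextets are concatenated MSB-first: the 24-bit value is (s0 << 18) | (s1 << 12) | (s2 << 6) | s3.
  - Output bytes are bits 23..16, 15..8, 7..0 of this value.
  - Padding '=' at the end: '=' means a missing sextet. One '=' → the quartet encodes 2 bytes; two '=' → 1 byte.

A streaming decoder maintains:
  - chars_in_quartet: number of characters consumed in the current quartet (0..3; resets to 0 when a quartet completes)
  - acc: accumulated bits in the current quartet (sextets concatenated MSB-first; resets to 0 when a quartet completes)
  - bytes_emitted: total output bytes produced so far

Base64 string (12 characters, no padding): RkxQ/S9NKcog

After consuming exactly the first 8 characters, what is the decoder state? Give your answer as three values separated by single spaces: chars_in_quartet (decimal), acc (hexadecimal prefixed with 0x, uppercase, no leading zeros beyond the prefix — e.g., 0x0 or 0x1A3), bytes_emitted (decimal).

After char 0 ('R'=17): chars_in_quartet=1 acc=0x11 bytes_emitted=0
After char 1 ('k'=36): chars_in_quartet=2 acc=0x464 bytes_emitted=0
After char 2 ('x'=49): chars_in_quartet=3 acc=0x11931 bytes_emitted=0
After char 3 ('Q'=16): chars_in_quartet=4 acc=0x464C50 -> emit 46 4C 50, reset; bytes_emitted=3
After char 4 ('/'=63): chars_in_quartet=1 acc=0x3F bytes_emitted=3
After char 5 ('S'=18): chars_in_quartet=2 acc=0xFD2 bytes_emitted=3
After char 6 ('9'=61): chars_in_quartet=3 acc=0x3F4BD bytes_emitted=3
After char 7 ('N'=13): chars_in_quartet=4 acc=0xFD2F4D -> emit FD 2F 4D, reset; bytes_emitted=6

Answer: 0 0x0 6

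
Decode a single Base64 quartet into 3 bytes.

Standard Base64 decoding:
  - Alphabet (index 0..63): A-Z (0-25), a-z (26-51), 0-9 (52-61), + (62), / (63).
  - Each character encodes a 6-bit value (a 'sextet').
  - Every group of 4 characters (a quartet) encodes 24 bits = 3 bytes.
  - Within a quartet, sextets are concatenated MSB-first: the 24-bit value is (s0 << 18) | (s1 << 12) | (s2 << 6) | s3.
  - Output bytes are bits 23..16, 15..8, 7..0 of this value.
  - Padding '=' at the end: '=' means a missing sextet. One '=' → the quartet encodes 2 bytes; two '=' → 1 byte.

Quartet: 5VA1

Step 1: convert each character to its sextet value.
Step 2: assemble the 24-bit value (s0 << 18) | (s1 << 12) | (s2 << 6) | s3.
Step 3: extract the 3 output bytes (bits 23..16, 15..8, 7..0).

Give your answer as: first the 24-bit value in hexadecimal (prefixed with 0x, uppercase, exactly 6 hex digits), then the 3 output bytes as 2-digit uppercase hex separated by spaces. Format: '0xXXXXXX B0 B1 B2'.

Sextets: 5=57, V=21, A=0, 1=53
24-bit: (57<<18) | (21<<12) | (0<<6) | 53
      = 0xE40000 | 0x015000 | 0x000000 | 0x000035
      = 0xE55035
Bytes: (v>>16)&0xFF=E5, (v>>8)&0xFF=50, v&0xFF=35

Answer: 0xE55035 E5 50 35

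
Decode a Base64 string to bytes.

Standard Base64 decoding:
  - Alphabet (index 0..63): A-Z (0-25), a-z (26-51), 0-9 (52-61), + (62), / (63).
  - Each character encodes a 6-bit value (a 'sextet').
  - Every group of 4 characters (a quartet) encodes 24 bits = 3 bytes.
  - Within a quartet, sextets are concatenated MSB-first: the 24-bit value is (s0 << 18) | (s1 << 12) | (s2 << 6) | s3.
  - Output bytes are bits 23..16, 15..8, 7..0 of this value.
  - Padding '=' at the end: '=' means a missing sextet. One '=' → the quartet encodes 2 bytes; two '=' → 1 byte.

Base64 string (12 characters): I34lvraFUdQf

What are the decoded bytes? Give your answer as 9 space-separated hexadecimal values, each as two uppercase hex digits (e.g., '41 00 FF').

Answer: 23 7E 25 BE B6 85 51 D4 1F

Derivation:
After char 0 ('I'=8): chars_in_quartet=1 acc=0x8 bytes_emitted=0
After char 1 ('3'=55): chars_in_quartet=2 acc=0x237 bytes_emitted=0
After char 2 ('4'=56): chars_in_quartet=3 acc=0x8DF8 bytes_emitted=0
After char 3 ('l'=37): chars_in_quartet=4 acc=0x237E25 -> emit 23 7E 25, reset; bytes_emitted=3
After char 4 ('v'=47): chars_in_quartet=1 acc=0x2F bytes_emitted=3
After char 5 ('r'=43): chars_in_quartet=2 acc=0xBEB bytes_emitted=3
After char 6 ('a'=26): chars_in_quartet=3 acc=0x2FADA bytes_emitted=3
After char 7 ('F'=5): chars_in_quartet=4 acc=0xBEB685 -> emit BE B6 85, reset; bytes_emitted=6
After char 8 ('U'=20): chars_in_quartet=1 acc=0x14 bytes_emitted=6
After char 9 ('d'=29): chars_in_quartet=2 acc=0x51D bytes_emitted=6
After char 10 ('Q'=16): chars_in_quartet=3 acc=0x14750 bytes_emitted=6
After char 11 ('f'=31): chars_in_quartet=4 acc=0x51D41F -> emit 51 D4 1F, reset; bytes_emitted=9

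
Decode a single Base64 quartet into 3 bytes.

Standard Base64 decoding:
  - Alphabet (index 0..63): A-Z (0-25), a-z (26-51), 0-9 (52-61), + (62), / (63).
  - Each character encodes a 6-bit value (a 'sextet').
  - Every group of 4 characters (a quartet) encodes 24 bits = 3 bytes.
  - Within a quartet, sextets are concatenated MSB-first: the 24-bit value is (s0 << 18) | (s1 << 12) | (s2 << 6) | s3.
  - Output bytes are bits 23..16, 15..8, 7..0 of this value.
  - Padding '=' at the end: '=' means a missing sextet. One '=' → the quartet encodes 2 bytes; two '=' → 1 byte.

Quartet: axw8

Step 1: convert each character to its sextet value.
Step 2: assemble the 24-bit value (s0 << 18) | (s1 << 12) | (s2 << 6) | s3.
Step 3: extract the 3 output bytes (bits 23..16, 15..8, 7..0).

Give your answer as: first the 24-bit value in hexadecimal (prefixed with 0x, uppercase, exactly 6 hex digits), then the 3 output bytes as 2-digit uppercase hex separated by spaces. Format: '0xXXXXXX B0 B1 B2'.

Sextets: a=26, x=49, w=48, 8=60
24-bit: (26<<18) | (49<<12) | (48<<6) | 60
      = 0x680000 | 0x031000 | 0x000C00 | 0x00003C
      = 0x6B1C3C
Bytes: (v>>16)&0xFF=6B, (v>>8)&0xFF=1C, v&0xFF=3C

Answer: 0x6B1C3C 6B 1C 3C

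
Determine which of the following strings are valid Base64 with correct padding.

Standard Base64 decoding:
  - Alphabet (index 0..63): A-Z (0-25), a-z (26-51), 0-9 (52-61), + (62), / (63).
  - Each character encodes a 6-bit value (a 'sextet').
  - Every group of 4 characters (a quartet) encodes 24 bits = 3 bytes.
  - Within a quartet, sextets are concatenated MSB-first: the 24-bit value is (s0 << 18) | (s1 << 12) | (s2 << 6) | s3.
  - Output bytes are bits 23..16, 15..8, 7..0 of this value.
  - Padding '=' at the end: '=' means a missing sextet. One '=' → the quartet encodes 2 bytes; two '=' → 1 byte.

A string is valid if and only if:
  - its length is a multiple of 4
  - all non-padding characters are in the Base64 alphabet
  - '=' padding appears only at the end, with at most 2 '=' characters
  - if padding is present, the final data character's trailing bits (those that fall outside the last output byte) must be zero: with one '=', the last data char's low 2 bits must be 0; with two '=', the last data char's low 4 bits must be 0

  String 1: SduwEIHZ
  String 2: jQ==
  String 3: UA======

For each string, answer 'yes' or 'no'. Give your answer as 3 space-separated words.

String 1: 'SduwEIHZ' → valid
String 2: 'jQ==' → valid
String 3: 'UA======' → invalid (6 pad chars (max 2))

Answer: yes yes no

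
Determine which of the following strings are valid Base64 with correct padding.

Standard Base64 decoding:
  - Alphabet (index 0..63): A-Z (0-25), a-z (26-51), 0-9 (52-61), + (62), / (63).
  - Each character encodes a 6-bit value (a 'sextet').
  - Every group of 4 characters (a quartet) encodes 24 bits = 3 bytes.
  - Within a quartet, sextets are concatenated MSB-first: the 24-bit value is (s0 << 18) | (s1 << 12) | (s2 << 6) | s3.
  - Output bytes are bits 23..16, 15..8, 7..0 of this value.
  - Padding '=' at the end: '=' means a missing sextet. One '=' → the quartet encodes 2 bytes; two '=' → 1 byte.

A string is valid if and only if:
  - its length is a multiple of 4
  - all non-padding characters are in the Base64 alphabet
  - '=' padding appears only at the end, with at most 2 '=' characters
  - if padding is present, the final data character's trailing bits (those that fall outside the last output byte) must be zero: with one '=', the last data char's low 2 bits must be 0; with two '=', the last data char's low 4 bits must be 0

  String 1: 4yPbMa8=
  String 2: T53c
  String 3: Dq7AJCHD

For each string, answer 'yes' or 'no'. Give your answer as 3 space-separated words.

String 1: '4yPbMa8=' → valid
String 2: 'T53c' → valid
String 3: 'Dq7AJCHD' → valid

Answer: yes yes yes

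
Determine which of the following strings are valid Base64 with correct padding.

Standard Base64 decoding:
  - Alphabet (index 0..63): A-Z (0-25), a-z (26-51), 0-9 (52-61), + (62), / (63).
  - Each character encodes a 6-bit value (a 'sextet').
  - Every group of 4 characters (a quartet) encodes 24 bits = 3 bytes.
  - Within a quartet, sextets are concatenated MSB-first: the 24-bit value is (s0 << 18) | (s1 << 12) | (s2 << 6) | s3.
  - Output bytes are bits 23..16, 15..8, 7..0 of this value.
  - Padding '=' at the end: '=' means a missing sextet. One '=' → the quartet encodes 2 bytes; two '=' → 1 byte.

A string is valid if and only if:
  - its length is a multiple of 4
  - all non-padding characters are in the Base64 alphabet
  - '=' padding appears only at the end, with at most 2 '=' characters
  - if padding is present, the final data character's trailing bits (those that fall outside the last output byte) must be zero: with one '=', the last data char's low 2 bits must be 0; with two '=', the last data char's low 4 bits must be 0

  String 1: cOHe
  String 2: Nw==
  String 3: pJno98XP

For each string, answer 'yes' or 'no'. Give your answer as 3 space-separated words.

Answer: yes yes yes

Derivation:
String 1: 'cOHe' → valid
String 2: 'Nw==' → valid
String 3: 'pJno98XP' → valid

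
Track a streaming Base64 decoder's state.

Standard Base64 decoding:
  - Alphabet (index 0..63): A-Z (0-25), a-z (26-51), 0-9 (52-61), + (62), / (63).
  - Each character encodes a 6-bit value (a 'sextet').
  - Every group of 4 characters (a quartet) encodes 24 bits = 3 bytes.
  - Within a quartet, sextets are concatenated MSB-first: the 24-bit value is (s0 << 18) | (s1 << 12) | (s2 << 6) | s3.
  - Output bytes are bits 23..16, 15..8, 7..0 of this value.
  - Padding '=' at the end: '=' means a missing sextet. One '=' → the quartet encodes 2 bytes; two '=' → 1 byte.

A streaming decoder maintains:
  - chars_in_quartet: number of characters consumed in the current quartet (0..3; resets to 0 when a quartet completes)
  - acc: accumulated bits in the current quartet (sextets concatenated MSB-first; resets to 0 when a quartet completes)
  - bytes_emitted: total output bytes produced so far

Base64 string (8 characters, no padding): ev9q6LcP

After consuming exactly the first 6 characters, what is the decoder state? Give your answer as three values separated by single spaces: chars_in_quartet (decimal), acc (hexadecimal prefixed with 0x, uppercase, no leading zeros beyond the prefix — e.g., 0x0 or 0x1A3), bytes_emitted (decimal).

Answer: 2 0xE8B 3

Derivation:
After char 0 ('e'=30): chars_in_quartet=1 acc=0x1E bytes_emitted=0
After char 1 ('v'=47): chars_in_quartet=2 acc=0x7AF bytes_emitted=0
After char 2 ('9'=61): chars_in_quartet=3 acc=0x1EBFD bytes_emitted=0
After char 3 ('q'=42): chars_in_quartet=4 acc=0x7AFF6A -> emit 7A FF 6A, reset; bytes_emitted=3
After char 4 ('6'=58): chars_in_quartet=1 acc=0x3A bytes_emitted=3
After char 5 ('L'=11): chars_in_quartet=2 acc=0xE8B bytes_emitted=3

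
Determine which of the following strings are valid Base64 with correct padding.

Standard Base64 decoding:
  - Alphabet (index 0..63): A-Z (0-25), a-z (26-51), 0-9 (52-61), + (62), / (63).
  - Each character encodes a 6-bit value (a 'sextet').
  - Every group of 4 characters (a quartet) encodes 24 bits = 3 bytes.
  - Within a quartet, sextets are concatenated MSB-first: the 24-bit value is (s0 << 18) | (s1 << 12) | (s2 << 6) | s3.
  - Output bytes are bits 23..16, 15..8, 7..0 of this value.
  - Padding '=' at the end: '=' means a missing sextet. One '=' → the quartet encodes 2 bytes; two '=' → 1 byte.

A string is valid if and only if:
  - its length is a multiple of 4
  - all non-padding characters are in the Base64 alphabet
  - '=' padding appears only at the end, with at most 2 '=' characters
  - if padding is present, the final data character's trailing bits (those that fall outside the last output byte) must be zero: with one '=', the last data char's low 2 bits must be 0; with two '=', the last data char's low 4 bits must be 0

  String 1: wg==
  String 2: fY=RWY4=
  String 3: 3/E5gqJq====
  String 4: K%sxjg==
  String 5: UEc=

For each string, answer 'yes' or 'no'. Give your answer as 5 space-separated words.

String 1: 'wg==' → valid
String 2: 'fY=RWY4=' → invalid (bad char(s): ['=']; '=' in middle)
String 3: '3/E5gqJq====' → invalid (4 pad chars (max 2))
String 4: 'K%sxjg==' → invalid (bad char(s): ['%'])
String 5: 'UEc=' → valid

Answer: yes no no no yes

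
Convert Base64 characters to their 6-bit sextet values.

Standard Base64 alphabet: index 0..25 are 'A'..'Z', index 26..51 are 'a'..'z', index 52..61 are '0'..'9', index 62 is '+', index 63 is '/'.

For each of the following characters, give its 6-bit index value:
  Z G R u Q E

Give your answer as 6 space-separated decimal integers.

'Z': A..Z range, ord('Z') − ord('A') = 25
'G': A..Z range, ord('G') − ord('A') = 6
'R': A..Z range, ord('R') − ord('A') = 17
'u': a..z range, 26 + ord('u') − ord('a') = 46
'Q': A..Z range, ord('Q') − ord('A') = 16
'E': A..Z range, ord('E') − ord('A') = 4

Answer: 25 6 17 46 16 4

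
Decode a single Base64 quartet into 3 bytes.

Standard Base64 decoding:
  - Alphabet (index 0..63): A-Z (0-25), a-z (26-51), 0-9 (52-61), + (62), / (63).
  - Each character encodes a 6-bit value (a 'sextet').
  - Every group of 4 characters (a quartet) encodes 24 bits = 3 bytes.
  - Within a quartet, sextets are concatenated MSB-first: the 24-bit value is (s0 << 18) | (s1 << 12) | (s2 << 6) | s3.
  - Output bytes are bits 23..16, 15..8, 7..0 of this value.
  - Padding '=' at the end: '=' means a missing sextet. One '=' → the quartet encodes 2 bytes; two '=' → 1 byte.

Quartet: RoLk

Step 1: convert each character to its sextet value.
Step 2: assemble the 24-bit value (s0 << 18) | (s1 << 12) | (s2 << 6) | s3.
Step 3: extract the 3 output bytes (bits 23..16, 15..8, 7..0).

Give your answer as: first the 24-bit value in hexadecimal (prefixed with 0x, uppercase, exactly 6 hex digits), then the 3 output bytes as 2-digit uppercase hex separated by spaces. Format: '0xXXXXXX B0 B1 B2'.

Answer: 0x4682E4 46 82 E4

Derivation:
Sextets: R=17, o=40, L=11, k=36
24-bit: (17<<18) | (40<<12) | (11<<6) | 36
      = 0x440000 | 0x028000 | 0x0002C0 | 0x000024
      = 0x4682E4
Bytes: (v>>16)&0xFF=46, (v>>8)&0xFF=82, v&0xFF=E4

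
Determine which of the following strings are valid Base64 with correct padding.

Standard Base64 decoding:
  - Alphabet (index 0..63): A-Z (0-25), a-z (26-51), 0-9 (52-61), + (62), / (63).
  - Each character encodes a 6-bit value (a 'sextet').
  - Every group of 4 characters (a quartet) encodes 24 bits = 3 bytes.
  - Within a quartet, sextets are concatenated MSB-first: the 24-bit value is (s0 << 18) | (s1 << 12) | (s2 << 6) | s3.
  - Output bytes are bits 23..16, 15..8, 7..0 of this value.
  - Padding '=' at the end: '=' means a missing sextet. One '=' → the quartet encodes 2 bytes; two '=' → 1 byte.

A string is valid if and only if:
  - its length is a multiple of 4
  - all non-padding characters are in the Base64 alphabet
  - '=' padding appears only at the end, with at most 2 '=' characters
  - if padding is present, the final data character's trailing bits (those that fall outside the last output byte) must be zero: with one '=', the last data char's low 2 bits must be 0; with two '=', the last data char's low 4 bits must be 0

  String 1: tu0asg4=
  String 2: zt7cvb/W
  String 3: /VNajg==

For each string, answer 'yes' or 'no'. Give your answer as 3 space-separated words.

Answer: yes yes yes

Derivation:
String 1: 'tu0asg4=' → valid
String 2: 'zt7cvb/W' → valid
String 3: '/VNajg==' → valid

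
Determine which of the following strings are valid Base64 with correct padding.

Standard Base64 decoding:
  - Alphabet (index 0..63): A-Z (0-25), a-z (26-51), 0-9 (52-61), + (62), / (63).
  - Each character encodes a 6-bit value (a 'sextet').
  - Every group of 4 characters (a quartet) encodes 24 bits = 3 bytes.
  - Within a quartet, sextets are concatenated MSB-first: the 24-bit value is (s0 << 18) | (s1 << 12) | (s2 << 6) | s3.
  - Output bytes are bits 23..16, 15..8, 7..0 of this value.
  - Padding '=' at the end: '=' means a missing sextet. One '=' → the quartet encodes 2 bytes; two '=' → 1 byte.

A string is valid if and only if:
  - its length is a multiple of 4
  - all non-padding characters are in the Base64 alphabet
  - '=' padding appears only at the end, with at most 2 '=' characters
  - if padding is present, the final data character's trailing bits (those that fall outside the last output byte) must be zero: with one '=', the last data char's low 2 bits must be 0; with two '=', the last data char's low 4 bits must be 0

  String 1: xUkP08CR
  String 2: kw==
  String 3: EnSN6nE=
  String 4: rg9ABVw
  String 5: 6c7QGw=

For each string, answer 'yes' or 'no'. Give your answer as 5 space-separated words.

Answer: yes yes yes no no

Derivation:
String 1: 'xUkP08CR' → valid
String 2: 'kw==' → valid
String 3: 'EnSN6nE=' → valid
String 4: 'rg9ABVw' → invalid (len=7 not mult of 4)
String 5: '6c7QGw=' → invalid (len=7 not mult of 4)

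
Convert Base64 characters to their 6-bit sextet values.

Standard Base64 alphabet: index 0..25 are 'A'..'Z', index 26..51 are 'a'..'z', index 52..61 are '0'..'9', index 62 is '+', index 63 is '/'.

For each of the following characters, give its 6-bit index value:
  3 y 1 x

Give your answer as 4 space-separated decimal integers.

'3': 0..9 range, 52 + ord('3') − ord('0') = 55
'y': a..z range, 26 + ord('y') − ord('a') = 50
'1': 0..9 range, 52 + ord('1') − ord('0') = 53
'x': a..z range, 26 + ord('x') − ord('a') = 49

Answer: 55 50 53 49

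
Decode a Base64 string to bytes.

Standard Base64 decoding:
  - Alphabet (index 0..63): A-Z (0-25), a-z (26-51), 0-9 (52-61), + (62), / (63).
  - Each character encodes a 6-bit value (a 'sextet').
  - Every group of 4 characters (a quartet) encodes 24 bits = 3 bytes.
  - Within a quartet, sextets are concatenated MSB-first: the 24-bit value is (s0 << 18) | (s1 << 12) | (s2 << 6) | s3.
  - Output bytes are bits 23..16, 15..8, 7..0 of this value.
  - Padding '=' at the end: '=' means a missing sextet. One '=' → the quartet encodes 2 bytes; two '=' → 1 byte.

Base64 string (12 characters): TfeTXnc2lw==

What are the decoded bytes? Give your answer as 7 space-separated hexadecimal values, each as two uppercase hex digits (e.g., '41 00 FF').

After char 0 ('T'=19): chars_in_quartet=1 acc=0x13 bytes_emitted=0
After char 1 ('f'=31): chars_in_quartet=2 acc=0x4DF bytes_emitted=0
After char 2 ('e'=30): chars_in_quartet=3 acc=0x137DE bytes_emitted=0
After char 3 ('T'=19): chars_in_quartet=4 acc=0x4DF793 -> emit 4D F7 93, reset; bytes_emitted=3
After char 4 ('X'=23): chars_in_quartet=1 acc=0x17 bytes_emitted=3
After char 5 ('n'=39): chars_in_quartet=2 acc=0x5E7 bytes_emitted=3
After char 6 ('c'=28): chars_in_quartet=3 acc=0x179DC bytes_emitted=3
After char 7 ('2'=54): chars_in_quartet=4 acc=0x5E7736 -> emit 5E 77 36, reset; bytes_emitted=6
After char 8 ('l'=37): chars_in_quartet=1 acc=0x25 bytes_emitted=6
After char 9 ('w'=48): chars_in_quartet=2 acc=0x970 bytes_emitted=6
Padding '==': partial quartet acc=0x970 -> emit 97; bytes_emitted=7

Answer: 4D F7 93 5E 77 36 97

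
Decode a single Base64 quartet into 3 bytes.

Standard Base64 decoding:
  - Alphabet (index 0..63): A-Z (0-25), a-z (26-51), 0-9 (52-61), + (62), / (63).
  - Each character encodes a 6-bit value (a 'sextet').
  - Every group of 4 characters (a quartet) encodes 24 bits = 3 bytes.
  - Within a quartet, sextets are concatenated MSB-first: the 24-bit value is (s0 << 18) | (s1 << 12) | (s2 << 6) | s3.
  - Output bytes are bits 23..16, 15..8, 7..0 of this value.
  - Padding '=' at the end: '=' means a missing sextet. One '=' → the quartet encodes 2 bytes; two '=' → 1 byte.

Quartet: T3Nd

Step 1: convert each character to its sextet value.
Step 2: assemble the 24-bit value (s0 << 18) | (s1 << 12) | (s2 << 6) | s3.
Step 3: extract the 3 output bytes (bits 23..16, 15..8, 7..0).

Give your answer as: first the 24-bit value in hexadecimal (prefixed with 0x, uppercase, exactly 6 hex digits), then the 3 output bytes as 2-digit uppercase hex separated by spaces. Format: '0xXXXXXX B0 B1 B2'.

Sextets: T=19, 3=55, N=13, d=29
24-bit: (19<<18) | (55<<12) | (13<<6) | 29
      = 0x4C0000 | 0x037000 | 0x000340 | 0x00001D
      = 0x4F735D
Bytes: (v>>16)&0xFF=4F, (v>>8)&0xFF=73, v&0xFF=5D

Answer: 0x4F735D 4F 73 5D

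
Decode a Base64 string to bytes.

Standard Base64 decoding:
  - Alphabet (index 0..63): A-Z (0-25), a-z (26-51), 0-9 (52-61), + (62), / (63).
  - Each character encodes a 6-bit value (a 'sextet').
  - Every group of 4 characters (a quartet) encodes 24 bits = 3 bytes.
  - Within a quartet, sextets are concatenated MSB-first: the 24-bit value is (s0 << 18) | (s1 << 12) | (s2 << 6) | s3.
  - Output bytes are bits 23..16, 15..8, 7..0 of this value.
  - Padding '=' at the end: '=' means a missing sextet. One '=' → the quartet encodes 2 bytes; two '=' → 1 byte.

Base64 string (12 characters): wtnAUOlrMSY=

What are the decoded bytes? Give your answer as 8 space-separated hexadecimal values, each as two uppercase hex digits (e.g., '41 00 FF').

After char 0 ('w'=48): chars_in_quartet=1 acc=0x30 bytes_emitted=0
After char 1 ('t'=45): chars_in_quartet=2 acc=0xC2D bytes_emitted=0
After char 2 ('n'=39): chars_in_quartet=3 acc=0x30B67 bytes_emitted=0
After char 3 ('A'=0): chars_in_quartet=4 acc=0xC2D9C0 -> emit C2 D9 C0, reset; bytes_emitted=3
After char 4 ('U'=20): chars_in_quartet=1 acc=0x14 bytes_emitted=3
After char 5 ('O'=14): chars_in_quartet=2 acc=0x50E bytes_emitted=3
After char 6 ('l'=37): chars_in_quartet=3 acc=0x143A5 bytes_emitted=3
After char 7 ('r'=43): chars_in_quartet=4 acc=0x50E96B -> emit 50 E9 6B, reset; bytes_emitted=6
After char 8 ('M'=12): chars_in_quartet=1 acc=0xC bytes_emitted=6
After char 9 ('S'=18): chars_in_quartet=2 acc=0x312 bytes_emitted=6
After char 10 ('Y'=24): chars_in_quartet=3 acc=0xC498 bytes_emitted=6
Padding '=': partial quartet acc=0xC498 -> emit 31 26; bytes_emitted=8

Answer: C2 D9 C0 50 E9 6B 31 26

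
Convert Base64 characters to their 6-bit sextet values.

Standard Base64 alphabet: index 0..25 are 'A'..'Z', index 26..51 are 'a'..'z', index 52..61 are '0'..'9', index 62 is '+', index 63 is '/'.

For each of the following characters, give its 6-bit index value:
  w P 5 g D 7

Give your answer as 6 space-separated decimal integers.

'w': a..z range, 26 + ord('w') − ord('a') = 48
'P': A..Z range, ord('P') − ord('A') = 15
'5': 0..9 range, 52 + ord('5') − ord('0') = 57
'g': a..z range, 26 + ord('g') − ord('a') = 32
'D': A..Z range, ord('D') − ord('A') = 3
'7': 0..9 range, 52 + ord('7') − ord('0') = 59

Answer: 48 15 57 32 3 59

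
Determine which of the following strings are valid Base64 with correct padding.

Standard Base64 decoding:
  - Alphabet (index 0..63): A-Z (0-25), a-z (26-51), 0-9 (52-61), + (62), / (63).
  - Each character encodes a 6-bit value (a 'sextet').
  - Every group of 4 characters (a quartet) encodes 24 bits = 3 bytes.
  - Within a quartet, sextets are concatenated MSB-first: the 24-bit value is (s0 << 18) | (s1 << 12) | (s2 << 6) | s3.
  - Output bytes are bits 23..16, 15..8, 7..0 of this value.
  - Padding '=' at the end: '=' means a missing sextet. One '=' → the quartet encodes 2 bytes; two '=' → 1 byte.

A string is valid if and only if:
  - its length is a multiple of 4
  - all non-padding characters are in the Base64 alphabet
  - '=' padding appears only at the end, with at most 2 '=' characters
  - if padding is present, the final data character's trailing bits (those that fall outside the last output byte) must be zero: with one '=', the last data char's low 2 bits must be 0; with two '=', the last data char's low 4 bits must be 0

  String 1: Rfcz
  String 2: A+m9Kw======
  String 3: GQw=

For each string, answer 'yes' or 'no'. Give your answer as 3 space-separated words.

Answer: yes no yes

Derivation:
String 1: 'Rfcz' → valid
String 2: 'A+m9Kw======' → invalid (6 pad chars (max 2))
String 3: 'GQw=' → valid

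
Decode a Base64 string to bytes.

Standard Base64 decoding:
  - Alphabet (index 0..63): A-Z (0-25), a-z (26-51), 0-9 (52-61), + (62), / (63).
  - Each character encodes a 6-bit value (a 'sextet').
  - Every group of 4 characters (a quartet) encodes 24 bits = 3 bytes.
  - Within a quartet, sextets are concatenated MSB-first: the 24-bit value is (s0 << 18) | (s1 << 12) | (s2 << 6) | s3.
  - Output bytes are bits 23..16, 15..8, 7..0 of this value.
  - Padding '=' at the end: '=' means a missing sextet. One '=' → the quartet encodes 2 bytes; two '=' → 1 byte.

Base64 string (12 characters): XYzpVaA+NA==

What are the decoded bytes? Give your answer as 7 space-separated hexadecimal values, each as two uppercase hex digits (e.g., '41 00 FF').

After char 0 ('X'=23): chars_in_quartet=1 acc=0x17 bytes_emitted=0
After char 1 ('Y'=24): chars_in_quartet=2 acc=0x5D8 bytes_emitted=0
After char 2 ('z'=51): chars_in_quartet=3 acc=0x17633 bytes_emitted=0
After char 3 ('p'=41): chars_in_quartet=4 acc=0x5D8CE9 -> emit 5D 8C E9, reset; bytes_emitted=3
After char 4 ('V'=21): chars_in_quartet=1 acc=0x15 bytes_emitted=3
After char 5 ('a'=26): chars_in_quartet=2 acc=0x55A bytes_emitted=3
After char 6 ('A'=0): chars_in_quartet=3 acc=0x15680 bytes_emitted=3
After char 7 ('+'=62): chars_in_quartet=4 acc=0x55A03E -> emit 55 A0 3E, reset; bytes_emitted=6
After char 8 ('N'=13): chars_in_quartet=1 acc=0xD bytes_emitted=6
After char 9 ('A'=0): chars_in_quartet=2 acc=0x340 bytes_emitted=6
Padding '==': partial quartet acc=0x340 -> emit 34; bytes_emitted=7

Answer: 5D 8C E9 55 A0 3E 34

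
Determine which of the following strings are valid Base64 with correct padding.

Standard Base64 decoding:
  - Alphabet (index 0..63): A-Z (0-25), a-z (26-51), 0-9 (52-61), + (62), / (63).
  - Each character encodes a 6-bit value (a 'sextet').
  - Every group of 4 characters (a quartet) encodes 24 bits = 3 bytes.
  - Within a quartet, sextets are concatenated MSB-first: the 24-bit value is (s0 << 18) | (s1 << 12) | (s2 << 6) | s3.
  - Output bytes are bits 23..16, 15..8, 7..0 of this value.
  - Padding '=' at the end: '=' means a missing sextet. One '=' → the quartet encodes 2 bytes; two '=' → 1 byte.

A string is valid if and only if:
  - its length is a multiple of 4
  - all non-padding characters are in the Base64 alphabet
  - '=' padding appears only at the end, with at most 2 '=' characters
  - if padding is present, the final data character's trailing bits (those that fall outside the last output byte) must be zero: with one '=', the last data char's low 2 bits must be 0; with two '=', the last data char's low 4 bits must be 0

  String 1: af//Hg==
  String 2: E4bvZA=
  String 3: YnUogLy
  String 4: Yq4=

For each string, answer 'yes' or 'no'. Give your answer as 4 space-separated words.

String 1: 'af//Hg==' → valid
String 2: 'E4bvZA=' → invalid (len=7 not mult of 4)
String 3: 'YnUogLy' → invalid (len=7 not mult of 4)
String 4: 'Yq4=' → valid

Answer: yes no no yes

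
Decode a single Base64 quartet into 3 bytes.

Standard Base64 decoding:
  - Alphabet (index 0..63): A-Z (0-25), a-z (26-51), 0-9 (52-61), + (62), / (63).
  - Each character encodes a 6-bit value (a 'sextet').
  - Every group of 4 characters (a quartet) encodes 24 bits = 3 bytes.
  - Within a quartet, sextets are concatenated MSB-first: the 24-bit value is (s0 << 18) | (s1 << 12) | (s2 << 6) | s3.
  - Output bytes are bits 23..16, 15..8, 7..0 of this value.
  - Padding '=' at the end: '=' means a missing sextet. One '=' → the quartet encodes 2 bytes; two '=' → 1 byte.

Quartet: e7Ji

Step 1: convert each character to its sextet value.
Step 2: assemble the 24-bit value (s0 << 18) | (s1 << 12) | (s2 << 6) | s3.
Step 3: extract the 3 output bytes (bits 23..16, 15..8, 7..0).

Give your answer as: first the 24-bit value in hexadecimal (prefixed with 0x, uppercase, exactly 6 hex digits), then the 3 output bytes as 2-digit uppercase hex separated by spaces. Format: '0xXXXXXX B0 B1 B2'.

Answer: 0x7BB262 7B B2 62

Derivation:
Sextets: e=30, 7=59, J=9, i=34
24-bit: (30<<18) | (59<<12) | (9<<6) | 34
      = 0x780000 | 0x03B000 | 0x000240 | 0x000022
      = 0x7BB262
Bytes: (v>>16)&0xFF=7B, (v>>8)&0xFF=B2, v&0xFF=62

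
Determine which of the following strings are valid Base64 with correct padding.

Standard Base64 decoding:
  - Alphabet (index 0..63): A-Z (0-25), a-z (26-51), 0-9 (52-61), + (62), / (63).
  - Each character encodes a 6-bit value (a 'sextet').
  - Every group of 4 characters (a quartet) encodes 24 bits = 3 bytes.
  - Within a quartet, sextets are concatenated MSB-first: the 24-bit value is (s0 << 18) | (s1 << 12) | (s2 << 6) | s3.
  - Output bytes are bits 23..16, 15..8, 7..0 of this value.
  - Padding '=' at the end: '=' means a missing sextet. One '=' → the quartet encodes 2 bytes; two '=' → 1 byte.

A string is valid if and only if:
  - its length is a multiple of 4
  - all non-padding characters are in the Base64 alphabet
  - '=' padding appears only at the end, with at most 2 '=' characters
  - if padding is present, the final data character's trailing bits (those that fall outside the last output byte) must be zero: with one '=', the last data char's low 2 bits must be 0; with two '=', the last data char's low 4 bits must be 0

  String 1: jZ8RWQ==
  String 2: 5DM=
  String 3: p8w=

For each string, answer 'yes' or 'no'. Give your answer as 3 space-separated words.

String 1: 'jZ8RWQ==' → valid
String 2: '5DM=' → valid
String 3: 'p8w=' → valid

Answer: yes yes yes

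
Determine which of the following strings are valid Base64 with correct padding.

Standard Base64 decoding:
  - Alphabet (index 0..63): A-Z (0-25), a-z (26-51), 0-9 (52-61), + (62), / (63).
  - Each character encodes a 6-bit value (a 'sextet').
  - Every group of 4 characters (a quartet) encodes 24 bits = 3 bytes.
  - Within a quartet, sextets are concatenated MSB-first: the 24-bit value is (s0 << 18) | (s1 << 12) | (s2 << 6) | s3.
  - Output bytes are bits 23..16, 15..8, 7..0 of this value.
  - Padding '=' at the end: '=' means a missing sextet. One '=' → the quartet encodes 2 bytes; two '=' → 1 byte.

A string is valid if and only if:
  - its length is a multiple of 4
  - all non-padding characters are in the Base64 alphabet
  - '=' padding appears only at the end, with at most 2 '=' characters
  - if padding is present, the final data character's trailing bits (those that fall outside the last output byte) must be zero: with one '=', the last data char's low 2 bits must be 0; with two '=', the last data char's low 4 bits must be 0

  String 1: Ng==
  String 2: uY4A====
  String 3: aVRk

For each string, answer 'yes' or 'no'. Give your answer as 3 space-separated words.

Answer: yes no yes

Derivation:
String 1: 'Ng==' → valid
String 2: 'uY4A====' → invalid (4 pad chars (max 2))
String 3: 'aVRk' → valid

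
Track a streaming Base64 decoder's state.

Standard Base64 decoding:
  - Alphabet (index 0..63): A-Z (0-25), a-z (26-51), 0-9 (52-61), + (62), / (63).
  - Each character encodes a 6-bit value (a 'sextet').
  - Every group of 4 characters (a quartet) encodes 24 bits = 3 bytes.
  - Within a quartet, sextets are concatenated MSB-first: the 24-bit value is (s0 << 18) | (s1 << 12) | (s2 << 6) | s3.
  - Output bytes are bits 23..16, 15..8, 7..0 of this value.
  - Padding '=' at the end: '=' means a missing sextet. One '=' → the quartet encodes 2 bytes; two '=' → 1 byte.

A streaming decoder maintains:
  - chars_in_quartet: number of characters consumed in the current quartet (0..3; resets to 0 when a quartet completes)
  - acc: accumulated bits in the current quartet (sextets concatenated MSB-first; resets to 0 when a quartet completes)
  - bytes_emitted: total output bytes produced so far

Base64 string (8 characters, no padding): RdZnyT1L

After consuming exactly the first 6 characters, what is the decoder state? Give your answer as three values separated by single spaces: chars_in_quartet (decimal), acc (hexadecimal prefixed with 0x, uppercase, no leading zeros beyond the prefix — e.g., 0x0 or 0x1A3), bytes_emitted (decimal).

Answer: 2 0xC93 3

Derivation:
After char 0 ('R'=17): chars_in_quartet=1 acc=0x11 bytes_emitted=0
After char 1 ('d'=29): chars_in_quartet=2 acc=0x45D bytes_emitted=0
After char 2 ('Z'=25): chars_in_quartet=3 acc=0x11759 bytes_emitted=0
After char 3 ('n'=39): chars_in_quartet=4 acc=0x45D667 -> emit 45 D6 67, reset; bytes_emitted=3
After char 4 ('y'=50): chars_in_quartet=1 acc=0x32 bytes_emitted=3
After char 5 ('T'=19): chars_in_quartet=2 acc=0xC93 bytes_emitted=3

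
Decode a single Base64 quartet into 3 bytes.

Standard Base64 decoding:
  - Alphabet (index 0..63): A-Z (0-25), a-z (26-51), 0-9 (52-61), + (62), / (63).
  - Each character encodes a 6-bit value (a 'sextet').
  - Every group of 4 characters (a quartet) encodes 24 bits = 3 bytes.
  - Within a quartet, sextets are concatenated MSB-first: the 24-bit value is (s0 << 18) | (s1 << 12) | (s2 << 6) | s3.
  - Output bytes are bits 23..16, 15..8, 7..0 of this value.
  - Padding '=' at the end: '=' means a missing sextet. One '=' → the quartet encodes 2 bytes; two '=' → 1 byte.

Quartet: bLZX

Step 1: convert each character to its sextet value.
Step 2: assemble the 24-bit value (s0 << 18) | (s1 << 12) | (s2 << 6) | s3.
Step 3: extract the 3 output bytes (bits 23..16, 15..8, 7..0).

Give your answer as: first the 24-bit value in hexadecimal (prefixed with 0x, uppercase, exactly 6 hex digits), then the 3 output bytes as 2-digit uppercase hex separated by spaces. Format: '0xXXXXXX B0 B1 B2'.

Answer: 0x6CB657 6C B6 57

Derivation:
Sextets: b=27, L=11, Z=25, X=23
24-bit: (27<<18) | (11<<12) | (25<<6) | 23
      = 0x6C0000 | 0x00B000 | 0x000640 | 0x000017
      = 0x6CB657
Bytes: (v>>16)&0xFF=6C, (v>>8)&0xFF=B6, v&0xFF=57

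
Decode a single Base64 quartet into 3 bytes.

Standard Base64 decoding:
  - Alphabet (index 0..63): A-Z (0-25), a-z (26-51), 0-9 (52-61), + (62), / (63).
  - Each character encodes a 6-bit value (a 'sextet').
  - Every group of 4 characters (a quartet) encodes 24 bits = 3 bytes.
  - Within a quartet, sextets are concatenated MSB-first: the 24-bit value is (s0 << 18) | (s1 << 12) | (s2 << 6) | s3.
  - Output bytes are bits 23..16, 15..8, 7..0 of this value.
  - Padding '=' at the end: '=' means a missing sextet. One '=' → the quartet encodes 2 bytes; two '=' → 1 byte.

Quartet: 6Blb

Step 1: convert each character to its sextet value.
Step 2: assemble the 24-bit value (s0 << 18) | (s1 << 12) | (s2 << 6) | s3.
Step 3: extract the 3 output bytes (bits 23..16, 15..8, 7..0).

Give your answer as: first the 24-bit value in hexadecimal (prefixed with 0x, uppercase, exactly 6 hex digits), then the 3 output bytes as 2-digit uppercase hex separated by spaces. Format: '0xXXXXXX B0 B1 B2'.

Answer: 0xE8195B E8 19 5B

Derivation:
Sextets: 6=58, B=1, l=37, b=27
24-bit: (58<<18) | (1<<12) | (37<<6) | 27
      = 0xE80000 | 0x001000 | 0x000940 | 0x00001B
      = 0xE8195B
Bytes: (v>>16)&0xFF=E8, (v>>8)&0xFF=19, v&0xFF=5B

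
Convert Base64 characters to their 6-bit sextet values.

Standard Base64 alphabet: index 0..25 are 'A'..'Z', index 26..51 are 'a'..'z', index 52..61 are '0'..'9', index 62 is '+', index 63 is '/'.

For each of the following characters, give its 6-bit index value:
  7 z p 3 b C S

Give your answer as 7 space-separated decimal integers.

'7': 0..9 range, 52 + ord('7') − ord('0') = 59
'z': a..z range, 26 + ord('z') − ord('a') = 51
'p': a..z range, 26 + ord('p') − ord('a') = 41
'3': 0..9 range, 52 + ord('3') − ord('0') = 55
'b': a..z range, 26 + ord('b') − ord('a') = 27
'C': A..Z range, ord('C') − ord('A') = 2
'S': A..Z range, ord('S') − ord('A') = 18

Answer: 59 51 41 55 27 2 18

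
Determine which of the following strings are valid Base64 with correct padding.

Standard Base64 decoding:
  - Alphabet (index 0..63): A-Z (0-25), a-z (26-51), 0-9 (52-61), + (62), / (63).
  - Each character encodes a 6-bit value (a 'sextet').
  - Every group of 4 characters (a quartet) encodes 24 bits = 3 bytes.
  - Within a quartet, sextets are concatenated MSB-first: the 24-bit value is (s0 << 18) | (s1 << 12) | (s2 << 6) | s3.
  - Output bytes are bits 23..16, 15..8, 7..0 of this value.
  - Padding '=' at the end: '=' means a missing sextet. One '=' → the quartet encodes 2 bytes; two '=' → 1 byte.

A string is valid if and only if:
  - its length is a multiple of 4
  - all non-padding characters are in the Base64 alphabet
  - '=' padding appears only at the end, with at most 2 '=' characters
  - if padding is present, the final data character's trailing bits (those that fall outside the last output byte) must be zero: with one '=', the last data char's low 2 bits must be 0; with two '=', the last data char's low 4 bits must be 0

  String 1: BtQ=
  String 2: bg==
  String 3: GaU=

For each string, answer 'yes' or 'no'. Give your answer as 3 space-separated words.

String 1: 'BtQ=' → valid
String 2: 'bg==' → valid
String 3: 'GaU=' → valid

Answer: yes yes yes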